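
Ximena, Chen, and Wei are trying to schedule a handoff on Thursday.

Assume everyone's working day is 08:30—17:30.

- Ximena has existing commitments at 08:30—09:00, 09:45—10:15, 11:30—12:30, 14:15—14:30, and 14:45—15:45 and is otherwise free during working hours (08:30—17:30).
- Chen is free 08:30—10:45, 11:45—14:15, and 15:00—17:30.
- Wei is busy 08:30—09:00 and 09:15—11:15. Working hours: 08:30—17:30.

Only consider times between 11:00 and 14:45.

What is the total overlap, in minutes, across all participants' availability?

105 minutes

Ximena free within 08:30–17:30: 09:00–09:45, 10:15–11:30, 12:30–14:15, 14:30–14:45, 15:45–17:30.
Wei free within 08:30–17:30: 09:00–09:15, 11:15–17:30.
Ximena ∩ Chen: 09:00–09:45, 10:15–10:45, 12:30–14:15, 15:45–17:30.
Ximena ∩ Chen ∩ Wei: 09:00–09:15, 12:30–14:15, 15:45–17:30.
Restricted to 11:00–14:45: 12:30–14:15.
Total common minutes: 105.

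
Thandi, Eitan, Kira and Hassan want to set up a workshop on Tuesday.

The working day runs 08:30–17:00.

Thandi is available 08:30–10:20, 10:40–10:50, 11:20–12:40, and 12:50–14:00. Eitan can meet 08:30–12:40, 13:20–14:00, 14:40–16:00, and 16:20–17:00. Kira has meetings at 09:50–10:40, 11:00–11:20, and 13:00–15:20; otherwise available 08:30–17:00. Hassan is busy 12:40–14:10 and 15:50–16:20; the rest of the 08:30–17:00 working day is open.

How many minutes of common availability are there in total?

170 minutes

Kira free within 08:30–17:00: 08:30–09:50, 10:40–11:00, 11:20–13:00, 15:20–17:00.
Hassan free within 08:30–17:00: 08:30–12:40, 14:10–15:50, 16:20–17:00.
Thandi ∩ Eitan: 08:30–10:20, 10:40–10:50, 11:20–12:40, 13:20–14:00.
Thandi ∩ Eitan ∩ Kira: 08:30–09:50, 10:40–10:50, 11:20–12:40.
Thandi ∩ Eitan ∩ Kira ∩ Hassan: 08:30–09:50, 10:40–10:50, 11:20–12:40.
Total common minutes: 80 + 10 + 80 = 170.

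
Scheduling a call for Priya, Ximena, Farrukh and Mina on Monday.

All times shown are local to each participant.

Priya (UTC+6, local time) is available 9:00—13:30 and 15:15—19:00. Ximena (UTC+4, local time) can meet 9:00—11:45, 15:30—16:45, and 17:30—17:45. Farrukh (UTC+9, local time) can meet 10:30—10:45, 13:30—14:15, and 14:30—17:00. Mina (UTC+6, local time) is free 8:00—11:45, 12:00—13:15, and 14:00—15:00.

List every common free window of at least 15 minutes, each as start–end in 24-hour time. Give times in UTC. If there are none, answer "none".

Priya → UTC: 03:00–07:30, 09:15–13:00.
Ximena → UTC: 05:00–07:45, 11:30–12:45, 13:30–13:45.
Farrukh → UTC: 01:30–01:45, 04:30–05:15, 05:30–08:00.
Mina → UTC: 02:00–05:45, 06:00–07:15, 08:00–09:00.
Priya ∩ Ximena: 05:00–07:30, 11:30–12:45.
Priya ∩ Ximena ∩ Farrukh: 05:00–05:15, 05:30–07:30.
Priya ∩ Ximena ∩ Farrukh ∩ Mina: 05:00–05:15, 05:30–05:45, 06:00–07:15.
Windows ≥ 15 min: 05:00–05:15, 05:30–05:45, 06:00–07:15.

05:00–05:15, 05:30–05:45, 06:00–07:15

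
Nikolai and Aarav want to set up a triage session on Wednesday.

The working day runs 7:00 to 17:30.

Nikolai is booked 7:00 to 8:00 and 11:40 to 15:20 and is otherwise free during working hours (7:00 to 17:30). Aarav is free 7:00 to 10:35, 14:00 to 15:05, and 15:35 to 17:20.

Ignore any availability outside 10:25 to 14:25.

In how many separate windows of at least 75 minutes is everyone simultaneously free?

Nikolai free within 07:00–17:30: 08:00–11:40, 15:20–17:30.
Nikolai ∩ Aarav: 08:00–10:35, 15:35–17:20.
Restricted to 10:25–14:25: 10:25–10:35.
Windows ≥ 75 min: (none).
That's 0 windows.

0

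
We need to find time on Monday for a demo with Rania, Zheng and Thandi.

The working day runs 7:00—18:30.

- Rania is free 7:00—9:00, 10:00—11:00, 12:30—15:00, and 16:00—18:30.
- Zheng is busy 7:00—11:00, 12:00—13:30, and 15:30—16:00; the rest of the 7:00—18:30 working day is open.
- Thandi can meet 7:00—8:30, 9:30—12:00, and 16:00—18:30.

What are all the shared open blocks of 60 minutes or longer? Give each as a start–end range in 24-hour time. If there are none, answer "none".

16:00–18:30

Zheng free within 07:00–18:30: 11:00–12:00, 13:30–15:30, 16:00–18:30.
Rania ∩ Zheng: 13:30–15:00, 16:00–18:30.
Rania ∩ Zheng ∩ Thandi: 16:00–18:30.
Windows ≥ 60 min: 16:00–18:30.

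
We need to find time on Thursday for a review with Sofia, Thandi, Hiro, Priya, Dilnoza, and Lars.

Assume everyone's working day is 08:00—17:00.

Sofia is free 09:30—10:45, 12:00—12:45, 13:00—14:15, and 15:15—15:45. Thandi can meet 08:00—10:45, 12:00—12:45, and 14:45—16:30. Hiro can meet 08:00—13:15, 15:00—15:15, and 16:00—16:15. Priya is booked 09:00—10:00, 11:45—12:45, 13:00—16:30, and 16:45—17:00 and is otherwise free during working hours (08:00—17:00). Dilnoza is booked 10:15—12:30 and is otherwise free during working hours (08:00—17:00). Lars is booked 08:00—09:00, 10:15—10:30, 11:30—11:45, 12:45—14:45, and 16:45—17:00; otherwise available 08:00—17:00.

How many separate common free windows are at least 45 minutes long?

Priya free within 08:00–17:00: 08:00–09:00, 10:00–11:45, 12:45–13:00, 16:30–16:45.
Dilnoza free within 08:00–17:00: 08:00–10:15, 12:30–17:00.
Lars free within 08:00–17:00: 09:00–10:15, 10:30–11:30, 11:45–12:45, 14:45–16:45.
Sofia ∩ Thandi: 09:30–10:45, 12:00–12:45, 15:15–15:45.
Sofia ∩ Thandi ∩ Hiro: 09:30–10:45, 12:00–12:45.
Sofia ∩ Thandi ∩ Hiro ∩ Priya: 10:00–10:45.
Sofia ∩ Thandi ∩ Hiro ∩ Priya ∩ Dilnoza: 10:00–10:15.
Sofia ∩ Thandi ∩ Hiro ∩ Priya ∩ Dilnoza ∩ Lars: 10:00–10:15.
Windows ≥ 45 min: (none).
That's 0 windows.

0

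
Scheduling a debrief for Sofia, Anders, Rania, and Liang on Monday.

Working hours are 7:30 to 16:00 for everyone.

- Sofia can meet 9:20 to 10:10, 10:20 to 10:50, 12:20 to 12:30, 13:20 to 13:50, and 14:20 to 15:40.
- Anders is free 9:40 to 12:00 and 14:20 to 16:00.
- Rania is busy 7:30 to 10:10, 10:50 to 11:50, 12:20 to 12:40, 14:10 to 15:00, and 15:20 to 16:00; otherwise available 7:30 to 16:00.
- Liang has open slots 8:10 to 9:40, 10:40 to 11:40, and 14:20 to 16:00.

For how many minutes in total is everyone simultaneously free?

Rania free within 07:30–16:00: 10:10–10:50, 11:50–12:20, 12:40–14:10, 15:00–15:20.
Sofia ∩ Anders: 09:40–10:10, 10:20–10:50, 14:20–15:40.
Sofia ∩ Anders ∩ Rania: 10:20–10:50, 15:00–15:20.
Sofia ∩ Anders ∩ Rania ∩ Liang: 10:40–10:50, 15:00–15:20.
Total common minutes: 10 + 20 = 30.

30 minutes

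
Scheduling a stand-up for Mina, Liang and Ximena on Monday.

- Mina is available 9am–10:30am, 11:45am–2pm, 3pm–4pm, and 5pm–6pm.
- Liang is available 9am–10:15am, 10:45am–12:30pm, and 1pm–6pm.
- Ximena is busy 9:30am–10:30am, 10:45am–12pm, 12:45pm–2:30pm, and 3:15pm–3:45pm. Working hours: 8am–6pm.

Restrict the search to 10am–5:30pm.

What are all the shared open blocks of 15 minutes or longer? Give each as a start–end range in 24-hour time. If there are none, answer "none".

12:00–12:30, 15:00–15:15, 15:45–16:00, 17:00–17:30

Ximena free within 08:00–18:00: 08:00–09:30, 10:30–10:45, 12:00–12:45, 14:30–15:15, 15:45–18:00.
Mina ∩ Liang: 09:00–10:15, 11:45–12:30, 13:00–14:00, 15:00–16:00, 17:00–18:00.
Mina ∩ Liang ∩ Ximena: 09:00–09:30, 12:00–12:30, 15:00–15:15, 15:45–16:00, 17:00–18:00.
Restricted to 10:00–17:30: 12:00–12:30, 15:00–15:15, 15:45–16:00, 17:00–17:30.
Windows ≥ 15 min: 12:00–12:30, 15:00–15:15, 15:45–16:00, 17:00–17:30.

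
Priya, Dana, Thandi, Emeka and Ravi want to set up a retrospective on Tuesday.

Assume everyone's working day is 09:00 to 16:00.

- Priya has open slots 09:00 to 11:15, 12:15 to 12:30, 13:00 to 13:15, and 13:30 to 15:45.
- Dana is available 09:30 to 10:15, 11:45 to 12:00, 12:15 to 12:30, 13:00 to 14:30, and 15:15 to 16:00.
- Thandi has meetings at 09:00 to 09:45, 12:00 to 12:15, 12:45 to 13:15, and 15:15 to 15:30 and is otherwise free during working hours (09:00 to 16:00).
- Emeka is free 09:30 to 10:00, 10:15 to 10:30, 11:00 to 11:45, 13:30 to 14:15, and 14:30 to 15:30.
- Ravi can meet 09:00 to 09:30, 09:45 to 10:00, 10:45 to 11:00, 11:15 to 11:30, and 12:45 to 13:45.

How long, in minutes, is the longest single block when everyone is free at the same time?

15 minutes

Thandi free within 09:00–16:00: 09:45–12:00, 12:15–12:45, 13:15–15:15, 15:30–16:00.
Priya ∩ Dana: 09:30–10:15, 12:15–12:30, 13:00–13:15, 13:30–14:30, 15:15–15:45.
Priya ∩ Dana ∩ Thandi: 09:45–10:15, 12:15–12:30, 13:30–14:30, 15:30–15:45.
Priya ∩ Dana ∩ Thandi ∩ Emeka: 09:45–10:00, 13:30–14:15.
Priya ∩ Dana ∩ Thandi ∩ Emeka ∩ Ravi: 09:45–10:00, 13:30–13:45.
Common window lengths: 15, 15 min; longest is 15.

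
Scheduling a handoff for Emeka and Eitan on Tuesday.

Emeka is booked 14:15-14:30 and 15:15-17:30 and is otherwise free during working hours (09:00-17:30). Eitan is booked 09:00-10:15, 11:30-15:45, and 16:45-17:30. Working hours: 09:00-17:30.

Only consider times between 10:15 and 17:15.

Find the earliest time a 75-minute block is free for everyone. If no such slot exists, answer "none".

10:15

Emeka free within 09:00–17:30: 09:00–14:15, 14:30–15:15.
Eitan free within 09:00–17:30: 10:15–11:30, 15:45–16:45.
Emeka ∩ Eitan: 10:15–11:30.
Restricted to 10:15–17:15: 10:15–11:30.
Windows ≥ 75 min: 10:15–11:30.
Earliest such window starts at 10:15.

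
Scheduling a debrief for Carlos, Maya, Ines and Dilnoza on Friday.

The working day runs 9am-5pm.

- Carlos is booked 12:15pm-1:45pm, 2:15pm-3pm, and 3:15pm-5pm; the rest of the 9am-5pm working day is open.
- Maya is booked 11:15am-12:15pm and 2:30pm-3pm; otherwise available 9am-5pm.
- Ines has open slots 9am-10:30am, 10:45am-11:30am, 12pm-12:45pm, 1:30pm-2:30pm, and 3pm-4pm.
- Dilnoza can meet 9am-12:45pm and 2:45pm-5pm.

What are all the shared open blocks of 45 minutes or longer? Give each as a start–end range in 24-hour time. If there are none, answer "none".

09:00–10:30

Carlos free within 09:00–17:00: 09:00–12:15, 13:45–14:15, 15:00–15:15.
Maya free within 09:00–17:00: 09:00–11:15, 12:15–14:30, 15:00–17:00.
Carlos ∩ Maya: 09:00–11:15, 13:45–14:15, 15:00–15:15.
Carlos ∩ Maya ∩ Ines: 09:00–10:30, 10:45–11:15, 13:45–14:15, 15:00–15:15.
Carlos ∩ Maya ∩ Ines ∩ Dilnoza: 09:00–10:30, 10:45–11:15, 15:00–15:15.
Windows ≥ 45 min: 09:00–10:30.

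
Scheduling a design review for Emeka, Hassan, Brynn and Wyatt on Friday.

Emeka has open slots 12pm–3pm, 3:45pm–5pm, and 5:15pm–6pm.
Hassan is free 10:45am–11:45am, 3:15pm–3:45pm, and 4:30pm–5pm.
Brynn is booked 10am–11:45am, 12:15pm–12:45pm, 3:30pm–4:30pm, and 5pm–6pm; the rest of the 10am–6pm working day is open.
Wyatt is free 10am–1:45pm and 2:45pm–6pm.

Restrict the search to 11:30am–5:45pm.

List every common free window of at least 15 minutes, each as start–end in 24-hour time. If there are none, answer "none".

16:30–17:00

Brynn free within 10:00–18:00: 11:45–12:15, 12:45–15:30, 16:30–17:00.
Emeka ∩ Hassan: 16:30–17:00.
Emeka ∩ Hassan ∩ Brynn: 16:30–17:00.
Emeka ∩ Hassan ∩ Brynn ∩ Wyatt: 16:30–17:00.
Restricted to 11:30–17:45: 16:30–17:00.
Windows ≥ 15 min: 16:30–17:00.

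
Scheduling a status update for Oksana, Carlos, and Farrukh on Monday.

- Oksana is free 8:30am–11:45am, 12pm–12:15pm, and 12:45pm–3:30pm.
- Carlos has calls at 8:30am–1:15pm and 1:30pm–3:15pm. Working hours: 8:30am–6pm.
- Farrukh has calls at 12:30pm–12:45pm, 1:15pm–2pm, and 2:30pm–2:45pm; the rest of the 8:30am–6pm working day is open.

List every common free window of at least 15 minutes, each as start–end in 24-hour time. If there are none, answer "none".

15:15–15:30

Carlos free within 08:30–18:00: 13:15–13:30, 15:15–18:00.
Farrukh free within 08:30–18:00: 08:30–12:30, 12:45–13:15, 14:00–14:30, 14:45–18:00.
Oksana ∩ Carlos: 13:15–13:30, 15:15–15:30.
Oksana ∩ Carlos ∩ Farrukh: 15:15–15:30.
Windows ≥ 15 min: 15:15–15:30.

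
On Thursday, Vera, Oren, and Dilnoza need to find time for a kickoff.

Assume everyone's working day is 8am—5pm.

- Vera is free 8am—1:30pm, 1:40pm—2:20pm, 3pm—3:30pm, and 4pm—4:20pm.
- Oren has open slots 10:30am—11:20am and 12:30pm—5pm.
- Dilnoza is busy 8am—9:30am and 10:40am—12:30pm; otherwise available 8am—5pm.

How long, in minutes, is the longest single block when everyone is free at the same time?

Dilnoza free within 08:00–17:00: 09:30–10:40, 12:30–17:00.
Vera ∩ Oren: 10:30–11:20, 12:30–13:30, 13:40–14:20, 15:00–15:30, 16:00–16:20.
Vera ∩ Oren ∩ Dilnoza: 10:30–10:40, 12:30–13:30, 13:40–14:20, 15:00–15:30, 16:00–16:20.
Common window lengths: 10, 60, 40, 30, 20 min; longest is 60.

60 minutes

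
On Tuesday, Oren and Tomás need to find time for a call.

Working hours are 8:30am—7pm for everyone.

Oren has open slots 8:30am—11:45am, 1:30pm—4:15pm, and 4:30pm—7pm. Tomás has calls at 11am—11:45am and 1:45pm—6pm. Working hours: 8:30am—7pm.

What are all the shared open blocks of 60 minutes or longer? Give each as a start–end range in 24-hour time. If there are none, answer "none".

08:30–11:00, 18:00–19:00

Tomás free within 08:30–19:00: 08:30–11:00, 11:45–13:45, 18:00–19:00.
Oren ∩ Tomás: 08:30–11:00, 13:30–13:45, 18:00–19:00.
Windows ≥ 60 min: 08:30–11:00, 18:00–19:00.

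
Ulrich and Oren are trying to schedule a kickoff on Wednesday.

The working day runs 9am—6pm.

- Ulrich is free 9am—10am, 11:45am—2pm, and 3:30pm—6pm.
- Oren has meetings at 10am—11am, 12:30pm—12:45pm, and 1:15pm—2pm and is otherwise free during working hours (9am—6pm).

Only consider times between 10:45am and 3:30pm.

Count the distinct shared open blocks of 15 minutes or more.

Oren free within 09:00–18:00: 09:00–10:00, 11:00–12:30, 12:45–13:15, 14:00–18:00.
Ulrich ∩ Oren: 09:00–10:00, 11:45–12:30, 12:45–13:15, 15:30–18:00.
Restricted to 10:45–15:30: 11:45–12:30, 12:45–13:15.
Windows ≥ 15 min: 11:45–12:30, 12:45–13:15.
That's 2 windows.

2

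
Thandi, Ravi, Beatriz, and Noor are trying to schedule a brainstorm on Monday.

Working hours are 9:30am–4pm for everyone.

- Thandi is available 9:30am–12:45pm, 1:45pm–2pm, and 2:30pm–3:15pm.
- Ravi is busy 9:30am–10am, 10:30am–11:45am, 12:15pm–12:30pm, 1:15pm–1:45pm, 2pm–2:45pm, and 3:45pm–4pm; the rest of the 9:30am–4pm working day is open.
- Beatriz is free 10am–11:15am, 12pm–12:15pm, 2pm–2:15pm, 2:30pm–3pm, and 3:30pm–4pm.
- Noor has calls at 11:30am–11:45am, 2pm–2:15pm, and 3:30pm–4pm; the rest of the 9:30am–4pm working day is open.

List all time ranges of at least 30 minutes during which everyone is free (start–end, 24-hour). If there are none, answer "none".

Ravi free within 09:30–16:00: 10:00–10:30, 11:45–12:15, 12:30–13:15, 13:45–14:00, 14:45–15:45.
Noor free within 09:30–16:00: 09:30–11:30, 11:45–14:00, 14:15–15:30.
Thandi ∩ Ravi: 10:00–10:30, 11:45–12:15, 12:30–12:45, 13:45–14:00, 14:45–15:15.
Thandi ∩ Ravi ∩ Beatriz: 10:00–10:30, 12:00–12:15, 14:45–15:00.
Thandi ∩ Ravi ∩ Beatriz ∩ Noor: 10:00–10:30, 12:00–12:15, 14:45–15:00.
Windows ≥ 30 min: 10:00–10:30.

10:00–10:30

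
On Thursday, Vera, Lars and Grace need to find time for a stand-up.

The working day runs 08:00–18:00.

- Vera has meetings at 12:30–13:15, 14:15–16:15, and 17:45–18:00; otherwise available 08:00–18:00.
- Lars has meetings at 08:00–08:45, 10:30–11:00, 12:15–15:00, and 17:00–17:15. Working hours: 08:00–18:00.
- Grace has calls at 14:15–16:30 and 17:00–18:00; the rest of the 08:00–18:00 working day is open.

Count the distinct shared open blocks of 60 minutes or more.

Vera free within 08:00–18:00: 08:00–12:30, 13:15–14:15, 16:15–17:45.
Lars free within 08:00–18:00: 08:45–10:30, 11:00–12:15, 15:00–17:00, 17:15–18:00.
Grace free within 08:00–18:00: 08:00–14:15, 16:30–17:00.
Vera ∩ Lars: 08:45–10:30, 11:00–12:15, 16:15–17:00, 17:15–17:45.
Vera ∩ Lars ∩ Grace: 08:45–10:30, 11:00–12:15, 16:30–17:00.
Windows ≥ 60 min: 08:45–10:30, 11:00–12:15.
That's 2 windows.

2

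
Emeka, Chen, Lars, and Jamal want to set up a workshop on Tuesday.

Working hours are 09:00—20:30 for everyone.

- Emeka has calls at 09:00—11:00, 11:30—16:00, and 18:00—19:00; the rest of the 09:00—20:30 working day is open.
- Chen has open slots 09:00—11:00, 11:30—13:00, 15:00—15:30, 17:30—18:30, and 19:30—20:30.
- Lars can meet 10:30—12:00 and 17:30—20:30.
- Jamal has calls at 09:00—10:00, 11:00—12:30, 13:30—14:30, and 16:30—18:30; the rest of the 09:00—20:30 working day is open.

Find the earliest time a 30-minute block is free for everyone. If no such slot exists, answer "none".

Emeka free within 09:00–20:30: 11:00–11:30, 16:00–18:00, 19:00–20:30.
Jamal free within 09:00–20:30: 10:00–11:00, 12:30–13:30, 14:30–16:30, 18:30–20:30.
Emeka ∩ Chen: 17:30–18:00, 19:30–20:30.
Emeka ∩ Chen ∩ Lars: 17:30–18:00, 19:30–20:30.
Emeka ∩ Chen ∩ Lars ∩ Jamal: 19:30–20:30.
Windows ≥ 30 min: 19:30–20:30.
Earliest such window starts at 19:30.

19:30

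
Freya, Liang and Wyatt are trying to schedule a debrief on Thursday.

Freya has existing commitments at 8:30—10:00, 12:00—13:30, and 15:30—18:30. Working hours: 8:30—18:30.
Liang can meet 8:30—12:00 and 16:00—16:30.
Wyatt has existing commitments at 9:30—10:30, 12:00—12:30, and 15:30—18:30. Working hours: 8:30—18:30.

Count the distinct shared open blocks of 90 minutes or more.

1

Freya free within 08:30–18:30: 10:00–12:00, 13:30–15:30.
Wyatt free within 08:30–18:30: 08:30–09:30, 10:30–12:00, 12:30–15:30.
Freya ∩ Liang: 10:00–12:00.
Freya ∩ Liang ∩ Wyatt: 10:30–12:00.
Windows ≥ 90 min: 10:30–12:00.
That's 1 window.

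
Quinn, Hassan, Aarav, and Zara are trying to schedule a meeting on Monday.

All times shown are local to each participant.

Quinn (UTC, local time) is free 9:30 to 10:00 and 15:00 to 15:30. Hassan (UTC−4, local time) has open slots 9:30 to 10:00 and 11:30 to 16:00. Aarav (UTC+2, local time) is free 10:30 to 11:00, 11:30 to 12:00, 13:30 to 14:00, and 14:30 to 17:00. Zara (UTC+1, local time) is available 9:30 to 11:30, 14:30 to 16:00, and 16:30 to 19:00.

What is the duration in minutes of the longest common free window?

Quinn → UTC: 09:30–10:00, 15:00–15:30.
Hassan → UTC: 13:30–14:00, 15:30–20:00.
Aarav → UTC: 08:30–09:00, 09:30–10:00, 11:30–12:00, 12:30–15:00.
Zara → UTC: 08:30–10:30, 13:30–15:00, 15:30–18:00.
Quinn ∩ Hassan: (none).
Quinn ∩ Hassan ∩ Aarav: (none).
Quinn ∩ Hassan ∩ Aarav ∩ Zara: (none).
No common window.

0 minutes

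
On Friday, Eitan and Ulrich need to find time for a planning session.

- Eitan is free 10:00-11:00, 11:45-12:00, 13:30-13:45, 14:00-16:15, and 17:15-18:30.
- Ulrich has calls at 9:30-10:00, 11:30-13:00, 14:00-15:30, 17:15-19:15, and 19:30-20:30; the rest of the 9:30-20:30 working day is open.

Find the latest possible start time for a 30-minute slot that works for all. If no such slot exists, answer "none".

Ulrich free within 09:30–20:30: 10:00–11:30, 13:00–14:00, 15:30–17:15, 19:15–19:30.
Eitan ∩ Ulrich: 10:00–11:00, 13:30–13:45, 15:30–16:15.
Windows ≥ 30 min: 10:00–11:00, 15:30–16:15.
Latest start in the last window 15:30–16:15 is 16:15 − 30 min = 15:45.

15:45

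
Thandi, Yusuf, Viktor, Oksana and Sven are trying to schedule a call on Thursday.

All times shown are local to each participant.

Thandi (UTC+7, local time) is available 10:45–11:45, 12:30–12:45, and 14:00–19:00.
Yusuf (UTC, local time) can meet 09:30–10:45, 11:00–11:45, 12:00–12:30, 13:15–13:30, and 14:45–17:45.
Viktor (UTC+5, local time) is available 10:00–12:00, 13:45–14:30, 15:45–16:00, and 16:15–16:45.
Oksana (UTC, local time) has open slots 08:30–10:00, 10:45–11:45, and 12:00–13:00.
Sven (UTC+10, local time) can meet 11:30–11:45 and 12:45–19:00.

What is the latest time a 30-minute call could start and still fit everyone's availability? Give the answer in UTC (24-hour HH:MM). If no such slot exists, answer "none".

none

Thandi → UTC: 03:45–04:45, 05:30–05:45, 07:00–12:00.
Yusuf → UTC: 09:30–10:45, 11:00–11:45, 12:00–12:30, 13:15–13:30, 14:45–17:45.
Viktor → UTC: 05:00–07:00, 08:45–09:30, 10:45–11:00, 11:15–11:45.
Oksana → UTC: 08:30–10:00, 10:45–11:45, 12:00–13:00.
Sven → UTC: 01:30–01:45, 02:45–09:00.
Thandi ∩ Yusuf: 09:30–10:45, 11:00–11:45.
Thandi ∩ Yusuf ∩ Viktor: 11:15–11:45.
Thandi ∩ Yusuf ∩ Viktor ∩ Oksana: 11:15–11:45.
Thandi ∩ Yusuf ∩ Viktor ∩ Oksana ∩ Sven: (none).
Windows ≥ 30 min: (none).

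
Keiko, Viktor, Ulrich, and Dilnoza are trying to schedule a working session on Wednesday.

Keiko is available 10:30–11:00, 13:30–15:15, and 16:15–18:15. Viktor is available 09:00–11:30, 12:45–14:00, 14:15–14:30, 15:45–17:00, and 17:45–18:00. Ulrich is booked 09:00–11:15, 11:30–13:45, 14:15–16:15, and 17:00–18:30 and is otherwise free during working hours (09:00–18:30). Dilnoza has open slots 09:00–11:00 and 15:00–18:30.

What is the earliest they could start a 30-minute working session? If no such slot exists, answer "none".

16:15

Ulrich free within 09:00–18:30: 11:15–11:30, 13:45–14:15, 16:15–17:00.
Keiko ∩ Viktor: 10:30–11:00, 13:30–14:00, 14:15–14:30, 16:15–17:00, 17:45–18:00.
Keiko ∩ Viktor ∩ Ulrich: 13:45–14:00, 16:15–17:00.
Keiko ∩ Viktor ∩ Ulrich ∩ Dilnoza: 16:15–17:00.
Windows ≥ 30 min: 16:15–17:00.
Earliest such window starts at 16:15.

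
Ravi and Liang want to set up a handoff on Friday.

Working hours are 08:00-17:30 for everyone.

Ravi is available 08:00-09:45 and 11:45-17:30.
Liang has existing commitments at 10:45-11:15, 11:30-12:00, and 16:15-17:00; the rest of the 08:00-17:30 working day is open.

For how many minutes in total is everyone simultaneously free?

Liang free within 08:00–17:30: 08:00–10:45, 11:15–11:30, 12:00–16:15, 17:00–17:30.
Ravi ∩ Liang: 08:00–09:45, 12:00–16:15, 17:00–17:30.
Total common minutes: 105 + 255 + 30 = 390.

390 minutes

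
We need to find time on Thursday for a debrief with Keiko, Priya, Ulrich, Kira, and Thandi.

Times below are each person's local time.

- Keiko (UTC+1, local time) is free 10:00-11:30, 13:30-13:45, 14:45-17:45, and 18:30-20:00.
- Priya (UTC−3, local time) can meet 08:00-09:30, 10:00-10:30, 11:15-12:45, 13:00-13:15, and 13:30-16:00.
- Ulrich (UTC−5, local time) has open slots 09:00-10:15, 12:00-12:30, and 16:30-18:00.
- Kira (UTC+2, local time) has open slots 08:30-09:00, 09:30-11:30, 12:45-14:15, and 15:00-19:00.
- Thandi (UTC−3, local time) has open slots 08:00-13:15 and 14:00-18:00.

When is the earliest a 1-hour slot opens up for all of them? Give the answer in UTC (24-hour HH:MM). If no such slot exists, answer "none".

Keiko → UTC: 09:00–10:30, 12:30–12:45, 13:45–16:45, 17:30–19:00.
Priya → UTC: 11:00–12:30, 13:00–13:30, 14:15–15:45, 16:00–16:15, 16:30–19:00.
Ulrich → UTC: 14:00–15:15, 17:00–17:30, 21:30–23:00.
Kira → UTC: 06:30–07:00, 07:30–09:30, 10:45–12:15, 13:00–17:00.
Thandi → UTC: 11:00–16:15, 17:00–21:00.
Keiko ∩ Priya: 14:15–15:45, 16:00–16:15, 16:30–16:45, 17:30–19:00.
Keiko ∩ Priya ∩ Ulrich: 14:15–15:15.
Keiko ∩ Priya ∩ Ulrich ∩ Kira: 14:15–15:15.
Keiko ∩ Priya ∩ Ulrich ∩ Kira ∩ Thandi: 14:15–15:15.
Windows ≥ 60 min: 14:15–15:15.
Earliest such window starts at 14:15.

14:15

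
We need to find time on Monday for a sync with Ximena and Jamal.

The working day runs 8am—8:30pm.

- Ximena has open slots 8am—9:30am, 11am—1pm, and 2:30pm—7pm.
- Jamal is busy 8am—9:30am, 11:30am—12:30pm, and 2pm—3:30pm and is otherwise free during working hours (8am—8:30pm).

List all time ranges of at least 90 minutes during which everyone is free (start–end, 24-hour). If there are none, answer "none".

Jamal free within 08:00–20:30: 09:30–11:30, 12:30–14:00, 15:30–20:30.
Ximena ∩ Jamal: 11:00–11:30, 12:30–13:00, 15:30–19:00.
Windows ≥ 90 min: 15:30–19:00.

15:30–19:00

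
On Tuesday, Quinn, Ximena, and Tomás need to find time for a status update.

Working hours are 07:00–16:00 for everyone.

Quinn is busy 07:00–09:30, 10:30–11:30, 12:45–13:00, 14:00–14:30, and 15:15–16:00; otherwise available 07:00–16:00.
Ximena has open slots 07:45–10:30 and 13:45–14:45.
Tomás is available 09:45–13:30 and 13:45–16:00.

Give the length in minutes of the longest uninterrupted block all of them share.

Quinn free within 07:00–16:00: 09:30–10:30, 11:30–12:45, 13:00–14:00, 14:30–15:15.
Quinn ∩ Ximena: 09:30–10:30, 13:45–14:00, 14:30–14:45.
Quinn ∩ Ximena ∩ Tomás: 09:45–10:30, 13:45–14:00, 14:30–14:45.
Common window lengths: 45, 15, 15 min; longest is 45.

45 minutes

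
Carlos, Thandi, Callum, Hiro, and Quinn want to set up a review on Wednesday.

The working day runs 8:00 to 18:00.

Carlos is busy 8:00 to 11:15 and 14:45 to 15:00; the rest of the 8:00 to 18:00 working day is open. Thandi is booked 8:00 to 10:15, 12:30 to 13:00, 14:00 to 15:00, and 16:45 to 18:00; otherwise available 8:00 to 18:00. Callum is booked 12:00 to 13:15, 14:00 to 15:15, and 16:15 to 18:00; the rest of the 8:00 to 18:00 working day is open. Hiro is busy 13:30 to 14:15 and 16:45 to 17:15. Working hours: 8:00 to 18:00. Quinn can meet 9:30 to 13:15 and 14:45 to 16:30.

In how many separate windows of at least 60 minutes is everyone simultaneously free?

1

Carlos free within 08:00–18:00: 11:15–14:45, 15:00–18:00.
Thandi free within 08:00–18:00: 10:15–12:30, 13:00–14:00, 15:00–16:45.
Callum free within 08:00–18:00: 08:00–12:00, 13:15–14:00, 15:15–16:15.
Hiro free within 08:00–18:00: 08:00–13:30, 14:15–16:45, 17:15–18:00.
Carlos ∩ Thandi: 11:15–12:30, 13:00–14:00, 15:00–16:45.
Carlos ∩ Thandi ∩ Callum: 11:15–12:00, 13:15–14:00, 15:15–16:15.
Carlos ∩ Thandi ∩ Callum ∩ Hiro: 11:15–12:00, 13:15–13:30, 15:15–16:15.
Carlos ∩ Thandi ∩ Callum ∩ Hiro ∩ Quinn: 11:15–12:00, 15:15–16:15.
Windows ≥ 60 min: 15:15–16:15.
That's 1 window.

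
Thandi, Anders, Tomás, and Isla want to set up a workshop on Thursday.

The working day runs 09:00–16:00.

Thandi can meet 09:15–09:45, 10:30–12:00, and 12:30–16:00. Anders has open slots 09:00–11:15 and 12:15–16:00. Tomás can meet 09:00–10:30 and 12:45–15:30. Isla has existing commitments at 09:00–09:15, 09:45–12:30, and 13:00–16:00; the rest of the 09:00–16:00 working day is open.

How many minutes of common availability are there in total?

45 minutes

Isla free within 09:00–16:00: 09:15–09:45, 12:30–13:00.
Thandi ∩ Anders: 09:15–09:45, 10:30–11:15, 12:30–16:00.
Thandi ∩ Anders ∩ Tomás: 09:15–09:45, 12:45–15:30.
Thandi ∩ Anders ∩ Tomás ∩ Isla: 09:15–09:45, 12:45–13:00.
Total common minutes: 30 + 15 = 45.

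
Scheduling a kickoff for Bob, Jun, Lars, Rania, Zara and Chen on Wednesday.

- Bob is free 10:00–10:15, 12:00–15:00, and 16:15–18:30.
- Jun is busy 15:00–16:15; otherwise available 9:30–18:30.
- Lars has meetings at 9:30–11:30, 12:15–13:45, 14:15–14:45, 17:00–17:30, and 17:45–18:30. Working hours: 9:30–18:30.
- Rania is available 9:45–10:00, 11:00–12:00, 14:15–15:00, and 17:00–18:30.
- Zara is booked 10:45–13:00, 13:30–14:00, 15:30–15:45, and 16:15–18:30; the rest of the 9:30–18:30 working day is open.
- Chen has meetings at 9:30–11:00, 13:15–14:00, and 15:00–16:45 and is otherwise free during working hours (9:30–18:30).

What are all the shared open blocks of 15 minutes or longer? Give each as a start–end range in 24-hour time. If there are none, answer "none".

Jun free within 09:30–18:30: 09:30–15:00, 16:15–18:30.
Lars free within 09:30–18:30: 11:30–12:15, 13:45–14:15, 14:45–17:00, 17:30–17:45.
Zara free within 09:30–18:30: 09:30–10:45, 13:00–13:30, 14:00–15:30, 15:45–16:15.
Chen free within 09:30–18:30: 11:00–13:15, 14:00–15:00, 16:45–18:30.
Bob ∩ Jun: 10:00–10:15, 12:00–15:00, 16:15–18:30.
Bob ∩ Jun ∩ Lars: 12:00–12:15, 13:45–14:15, 14:45–15:00, 16:15–17:00, 17:30–17:45.
Bob ∩ Jun ∩ Lars ∩ Rania: 14:45–15:00, 17:30–17:45.
Bob ∩ Jun ∩ Lars ∩ Rania ∩ Zara: 14:45–15:00.
Bob ∩ Jun ∩ Lars ∩ Rania ∩ Zara ∩ Chen: 14:45–15:00.
Windows ≥ 15 min: 14:45–15:00.

14:45–15:00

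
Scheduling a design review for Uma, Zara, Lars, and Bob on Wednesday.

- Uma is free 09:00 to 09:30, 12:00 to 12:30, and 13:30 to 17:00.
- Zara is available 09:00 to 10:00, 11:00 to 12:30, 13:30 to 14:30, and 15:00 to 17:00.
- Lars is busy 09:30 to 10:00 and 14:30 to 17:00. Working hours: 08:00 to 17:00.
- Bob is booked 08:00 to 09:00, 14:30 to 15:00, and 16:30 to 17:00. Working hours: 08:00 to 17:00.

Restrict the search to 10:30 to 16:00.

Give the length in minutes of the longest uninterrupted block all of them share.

60 minutes

Lars free within 08:00–17:00: 08:00–09:30, 10:00–14:30.
Bob free within 08:00–17:00: 09:00–14:30, 15:00–16:30.
Uma ∩ Zara: 09:00–09:30, 12:00–12:30, 13:30–14:30, 15:00–17:00.
Uma ∩ Zara ∩ Lars: 09:00–09:30, 12:00–12:30, 13:30–14:30.
Uma ∩ Zara ∩ Lars ∩ Bob: 09:00–09:30, 12:00–12:30, 13:30–14:30.
Restricted to 10:30–16:00: 12:00–12:30, 13:30–14:30.
Common window lengths: 30, 60 min; longest is 60.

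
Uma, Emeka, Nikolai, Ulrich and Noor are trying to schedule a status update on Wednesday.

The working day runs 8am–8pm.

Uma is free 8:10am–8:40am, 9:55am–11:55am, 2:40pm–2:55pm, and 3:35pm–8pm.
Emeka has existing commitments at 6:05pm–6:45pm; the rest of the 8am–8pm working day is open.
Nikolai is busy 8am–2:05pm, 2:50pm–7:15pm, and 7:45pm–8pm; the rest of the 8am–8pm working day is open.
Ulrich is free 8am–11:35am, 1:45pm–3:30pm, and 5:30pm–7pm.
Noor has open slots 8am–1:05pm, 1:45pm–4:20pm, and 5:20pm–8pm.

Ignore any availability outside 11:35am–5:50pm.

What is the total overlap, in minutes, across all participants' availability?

10 minutes

Emeka free within 08:00–20:00: 08:00–18:05, 18:45–20:00.
Nikolai free within 08:00–20:00: 14:05–14:50, 19:15–19:45.
Uma ∩ Emeka: 08:10–08:40, 09:55–11:55, 14:40–14:55, 15:35–18:05, 18:45–20:00.
Uma ∩ Emeka ∩ Nikolai: 14:40–14:50, 19:15–19:45.
Uma ∩ Emeka ∩ Nikolai ∩ Ulrich: 14:40–14:50.
Uma ∩ Emeka ∩ Nikolai ∩ Ulrich ∩ Noor: 14:40–14:50.
Restricted to 11:35–17:50: 14:40–14:50.
Total common minutes: 10.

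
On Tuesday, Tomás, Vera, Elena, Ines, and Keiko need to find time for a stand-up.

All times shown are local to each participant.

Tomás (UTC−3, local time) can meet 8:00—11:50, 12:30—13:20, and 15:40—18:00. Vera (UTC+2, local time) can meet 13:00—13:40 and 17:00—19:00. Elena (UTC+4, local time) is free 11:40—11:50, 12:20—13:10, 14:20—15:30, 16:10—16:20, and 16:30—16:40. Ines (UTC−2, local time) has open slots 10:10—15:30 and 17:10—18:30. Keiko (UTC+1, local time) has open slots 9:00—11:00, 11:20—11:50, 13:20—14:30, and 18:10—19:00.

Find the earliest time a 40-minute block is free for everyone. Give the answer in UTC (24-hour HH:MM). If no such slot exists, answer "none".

none

Tomás → UTC: 11:00–14:50, 15:30–16:20, 18:40–21:00.
Vera → UTC: 11:00–11:40, 15:00–17:00.
Elena → UTC: 07:40–07:50, 08:20–09:10, 10:20–11:30, 12:10–12:20, 12:30–12:40.
Ines → UTC: 12:10–17:30, 19:10–20:30.
Keiko → UTC: 08:00–10:00, 10:20–10:50, 12:20–13:30, 17:10–18:00.
Tomás ∩ Vera: 11:00–11:40, 15:30–16:20.
Tomás ∩ Vera ∩ Elena: 11:00–11:30.
Tomás ∩ Vera ∩ Elena ∩ Ines: (none).
Tomás ∩ Vera ∩ Elena ∩ Ines ∩ Keiko: (none).
Windows ≥ 40 min: (none).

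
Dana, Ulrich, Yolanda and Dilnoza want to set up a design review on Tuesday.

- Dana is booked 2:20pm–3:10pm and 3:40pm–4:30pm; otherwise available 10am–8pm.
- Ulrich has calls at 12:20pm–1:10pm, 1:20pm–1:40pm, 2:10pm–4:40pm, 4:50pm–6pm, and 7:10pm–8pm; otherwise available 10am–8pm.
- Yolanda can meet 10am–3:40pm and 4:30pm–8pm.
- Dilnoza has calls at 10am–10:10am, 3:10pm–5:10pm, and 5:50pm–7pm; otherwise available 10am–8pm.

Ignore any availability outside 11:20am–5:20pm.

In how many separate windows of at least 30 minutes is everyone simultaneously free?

Dana free within 10:00–20:00: 10:00–14:20, 15:10–15:40, 16:30–20:00.
Ulrich free within 10:00–20:00: 10:00–12:20, 13:10–13:20, 13:40–14:10, 16:40–16:50, 18:00–19:10.
Dilnoza free within 10:00–20:00: 10:10–15:10, 17:10–17:50, 19:00–20:00.
Dana ∩ Ulrich: 10:00–12:20, 13:10–13:20, 13:40–14:10, 16:40–16:50, 18:00–19:10.
Dana ∩ Ulrich ∩ Yolanda: 10:00–12:20, 13:10–13:20, 13:40–14:10, 16:40–16:50, 18:00–19:10.
Dana ∩ Ulrich ∩ Yolanda ∩ Dilnoza: 10:10–12:20, 13:10–13:20, 13:40–14:10, 19:00–19:10.
Restricted to 11:20–17:20: 11:20–12:20, 13:10–13:20, 13:40–14:10.
Windows ≥ 30 min: 11:20–12:20, 13:40–14:10.
That's 2 windows.

2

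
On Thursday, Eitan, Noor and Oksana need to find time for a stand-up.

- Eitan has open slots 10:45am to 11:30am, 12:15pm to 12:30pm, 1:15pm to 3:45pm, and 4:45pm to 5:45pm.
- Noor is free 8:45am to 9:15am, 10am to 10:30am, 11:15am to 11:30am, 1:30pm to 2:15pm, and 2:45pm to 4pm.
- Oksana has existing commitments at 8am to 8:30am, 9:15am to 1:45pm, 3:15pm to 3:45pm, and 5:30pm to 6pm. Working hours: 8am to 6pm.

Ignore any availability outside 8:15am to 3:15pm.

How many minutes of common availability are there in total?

Oksana free within 08:00–18:00: 08:30–09:15, 13:45–15:15, 15:45–17:30.
Eitan ∩ Noor: 11:15–11:30, 13:30–14:15, 14:45–15:45.
Eitan ∩ Noor ∩ Oksana: 13:45–14:15, 14:45–15:15.
Restricted to 08:15–15:15: 13:45–14:15, 14:45–15:15.
Total common minutes: 30 + 30 = 60.

60 minutes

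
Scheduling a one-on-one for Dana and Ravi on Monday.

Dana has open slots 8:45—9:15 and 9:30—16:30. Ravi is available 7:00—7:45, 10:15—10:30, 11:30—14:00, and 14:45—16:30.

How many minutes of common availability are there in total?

Dana ∩ Ravi: 10:15–10:30, 11:30–14:00, 14:45–16:30.
Total common minutes: 15 + 150 + 105 = 270.

270 minutes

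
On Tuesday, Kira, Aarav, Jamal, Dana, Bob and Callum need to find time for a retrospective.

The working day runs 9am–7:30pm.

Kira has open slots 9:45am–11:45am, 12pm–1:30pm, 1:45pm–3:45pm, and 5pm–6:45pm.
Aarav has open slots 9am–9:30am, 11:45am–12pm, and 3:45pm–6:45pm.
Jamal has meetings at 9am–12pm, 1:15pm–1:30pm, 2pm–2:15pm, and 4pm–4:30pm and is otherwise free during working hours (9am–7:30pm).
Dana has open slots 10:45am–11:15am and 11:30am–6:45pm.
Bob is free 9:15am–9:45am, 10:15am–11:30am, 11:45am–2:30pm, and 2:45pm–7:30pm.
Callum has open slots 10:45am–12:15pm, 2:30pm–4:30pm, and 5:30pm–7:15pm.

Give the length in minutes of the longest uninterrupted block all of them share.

Jamal free within 09:00–19:30: 12:00–13:15, 13:30–14:00, 14:15–16:00, 16:30–19:30.
Kira ∩ Aarav: 17:00–18:45.
Kira ∩ Aarav ∩ Jamal: 17:00–18:45.
Kira ∩ Aarav ∩ Jamal ∩ Dana: 17:00–18:45.
Kira ∩ Aarav ∩ Jamal ∩ Dana ∩ Bob: 17:00–18:45.
Kira ∩ Aarav ∩ Jamal ∩ Dana ∩ Bob ∩ Callum: 17:30–18:45.
Single common window of 75 minutes.

75 minutes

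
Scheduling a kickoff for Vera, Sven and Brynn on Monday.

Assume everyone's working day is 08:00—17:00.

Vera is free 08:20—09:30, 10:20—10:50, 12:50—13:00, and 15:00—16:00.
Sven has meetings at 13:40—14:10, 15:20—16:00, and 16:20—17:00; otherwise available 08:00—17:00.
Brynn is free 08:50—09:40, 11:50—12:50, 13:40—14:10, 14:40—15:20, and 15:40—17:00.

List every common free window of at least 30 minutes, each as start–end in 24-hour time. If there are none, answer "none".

08:50–09:30

Sven free within 08:00–17:00: 08:00–13:40, 14:10–15:20, 16:00–16:20.
Vera ∩ Sven: 08:20–09:30, 10:20–10:50, 12:50–13:00, 15:00–15:20.
Vera ∩ Sven ∩ Brynn: 08:50–09:30, 15:00–15:20.
Windows ≥ 30 min: 08:50–09:30.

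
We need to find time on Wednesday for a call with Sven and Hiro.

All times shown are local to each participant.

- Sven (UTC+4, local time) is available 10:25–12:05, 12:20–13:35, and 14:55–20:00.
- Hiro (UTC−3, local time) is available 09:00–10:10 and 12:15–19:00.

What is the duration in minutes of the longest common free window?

Sven → UTC: 06:25–08:05, 08:20–09:35, 10:55–16:00.
Hiro → UTC: 12:00–13:10, 15:15–22:00.
Sven ∩ Hiro: 12:00–13:10, 15:15–16:00.
Common window lengths: 70, 45 min; longest is 70.

70 minutes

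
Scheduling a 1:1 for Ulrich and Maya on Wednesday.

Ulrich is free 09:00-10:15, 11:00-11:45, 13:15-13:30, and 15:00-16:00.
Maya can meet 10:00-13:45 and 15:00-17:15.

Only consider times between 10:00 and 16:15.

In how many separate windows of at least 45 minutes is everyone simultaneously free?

2

Ulrich ∩ Maya: 10:00–10:15, 11:00–11:45, 13:15–13:30, 15:00–16:00.
Restricted to 10:00–16:15: 10:00–10:15, 11:00–11:45, 13:15–13:30, 15:00–16:00.
Windows ≥ 45 min: 11:00–11:45, 15:00–16:00.
That's 2 windows.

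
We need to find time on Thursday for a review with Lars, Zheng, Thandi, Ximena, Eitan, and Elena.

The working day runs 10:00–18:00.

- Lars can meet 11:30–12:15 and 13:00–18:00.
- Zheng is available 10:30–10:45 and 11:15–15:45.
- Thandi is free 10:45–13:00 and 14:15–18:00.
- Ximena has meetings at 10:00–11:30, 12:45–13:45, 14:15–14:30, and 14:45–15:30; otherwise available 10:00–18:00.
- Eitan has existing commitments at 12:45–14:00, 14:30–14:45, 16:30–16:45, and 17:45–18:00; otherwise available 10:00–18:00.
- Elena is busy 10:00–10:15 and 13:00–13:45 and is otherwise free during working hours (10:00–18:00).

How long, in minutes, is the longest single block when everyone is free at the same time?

Ximena free within 10:00–18:00: 11:30–12:45, 13:45–14:15, 14:30–14:45, 15:30–18:00.
Eitan free within 10:00–18:00: 10:00–12:45, 14:00–14:30, 14:45–16:30, 16:45–17:45.
Elena free within 10:00–18:00: 10:15–13:00, 13:45–18:00.
Lars ∩ Zheng: 11:30–12:15, 13:00–15:45.
Lars ∩ Zheng ∩ Thandi: 11:30–12:15, 14:15–15:45.
Lars ∩ Zheng ∩ Thandi ∩ Ximena: 11:30–12:15, 14:30–14:45, 15:30–15:45.
Lars ∩ Zheng ∩ Thandi ∩ Ximena ∩ Eitan: 11:30–12:15, 15:30–15:45.
Lars ∩ Zheng ∩ Thandi ∩ Ximena ∩ Eitan ∩ Elena: 11:30–12:15, 15:30–15:45.
Common window lengths: 45, 15 min; longest is 45.

45 minutes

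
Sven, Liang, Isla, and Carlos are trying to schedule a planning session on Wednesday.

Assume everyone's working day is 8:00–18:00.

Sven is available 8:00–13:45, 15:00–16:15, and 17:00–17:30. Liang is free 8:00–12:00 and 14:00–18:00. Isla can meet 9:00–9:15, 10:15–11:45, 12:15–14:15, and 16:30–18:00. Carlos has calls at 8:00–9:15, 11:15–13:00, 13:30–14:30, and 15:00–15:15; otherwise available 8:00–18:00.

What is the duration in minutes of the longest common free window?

Carlos free within 08:00–18:00: 09:15–11:15, 13:00–13:30, 14:30–15:00, 15:15–18:00.
Sven ∩ Liang: 08:00–12:00, 15:00–16:15, 17:00–17:30.
Sven ∩ Liang ∩ Isla: 09:00–09:15, 10:15–11:45, 17:00–17:30.
Sven ∩ Liang ∩ Isla ∩ Carlos: 10:15–11:15, 17:00–17:30.
Common window lengths: 60, 30 min; longest is 60.

60 minutes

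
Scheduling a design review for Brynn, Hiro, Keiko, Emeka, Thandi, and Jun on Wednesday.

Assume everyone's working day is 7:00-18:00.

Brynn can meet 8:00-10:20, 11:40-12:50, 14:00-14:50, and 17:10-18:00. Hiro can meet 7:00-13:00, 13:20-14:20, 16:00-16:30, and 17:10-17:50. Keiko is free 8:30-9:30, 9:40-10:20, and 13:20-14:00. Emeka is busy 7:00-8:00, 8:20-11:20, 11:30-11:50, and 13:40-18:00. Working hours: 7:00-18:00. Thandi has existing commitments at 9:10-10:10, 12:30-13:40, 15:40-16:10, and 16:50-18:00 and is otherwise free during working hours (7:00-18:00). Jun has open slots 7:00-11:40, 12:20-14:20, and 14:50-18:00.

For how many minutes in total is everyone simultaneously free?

Emeka free within 07:00–18:00: 08:00–08:20, 11:20–11:30, 11:50–13:40.
Thandi free within 07:00–18:00: 07:00–09:10, 10:10–12:30, 13:40–15:40, 16:10–16:50.
Brynn ∩ Hiro: 08:00–10:20, 11:40–12:50, 14:00–14:20, 17:10–17:50.
Brynn ∩ Hiro ∩ Keiko: 08:30–09:30, 09:40–10:20.
Brynn ∩ Hiro ∩ Keiko ∩ Emeka: (none).
Brynn ∩ Hiro ∩ Keiko ∩ Emeka ∩ Thandi: (none).
Brynn ∩ Hiro ∩ Keiko ∩ Emeka ∩ Thandi ∩ Jun: (none).
Total common minutes: 0.

0 minutes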